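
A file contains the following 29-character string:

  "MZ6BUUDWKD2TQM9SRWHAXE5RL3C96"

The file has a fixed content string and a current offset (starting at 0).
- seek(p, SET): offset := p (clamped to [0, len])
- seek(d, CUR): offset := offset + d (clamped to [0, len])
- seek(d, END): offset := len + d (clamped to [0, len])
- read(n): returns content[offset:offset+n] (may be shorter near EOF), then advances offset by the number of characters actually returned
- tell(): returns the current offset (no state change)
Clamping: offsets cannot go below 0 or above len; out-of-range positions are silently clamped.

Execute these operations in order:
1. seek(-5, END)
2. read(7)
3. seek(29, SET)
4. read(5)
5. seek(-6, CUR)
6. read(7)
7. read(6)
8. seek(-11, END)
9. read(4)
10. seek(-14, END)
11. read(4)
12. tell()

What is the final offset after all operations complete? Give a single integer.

Answer: 19

Derivation:
After 1 (seek(-5, END)): offset=24
After 2 (read(7)): returned 'L3C96', offset=29
After 3 (seek(29, SET)): offset=29
After 4 (read(5)): returned '', offset=29
After 5 (seek(-6, CUR)): offset=23
After 6 (read(7)): returned 'RL3C96', offset=29
After 7 (read(6)): returned '', offset=29
After 8 (seek(-11, END)): offset=18
After 9 (read(4)): returned 'HAXE', offset=22
After 10 (seek(-14, END)): offset=15
After 11 (read(4)): returned 'SRWH', offset=19
After 12 (tell()): offset=19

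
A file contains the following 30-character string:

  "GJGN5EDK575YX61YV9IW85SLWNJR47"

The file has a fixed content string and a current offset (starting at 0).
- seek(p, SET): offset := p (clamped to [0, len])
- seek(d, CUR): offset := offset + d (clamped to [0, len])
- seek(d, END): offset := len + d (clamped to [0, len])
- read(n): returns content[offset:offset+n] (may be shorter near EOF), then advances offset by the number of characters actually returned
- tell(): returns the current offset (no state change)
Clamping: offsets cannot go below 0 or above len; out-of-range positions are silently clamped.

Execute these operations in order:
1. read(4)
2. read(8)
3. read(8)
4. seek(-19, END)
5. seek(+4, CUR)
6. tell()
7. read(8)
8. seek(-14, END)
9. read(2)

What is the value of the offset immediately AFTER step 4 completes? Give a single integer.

Answer: 11

Derivation:
After 1 (read(4)): returned 'GJGN', offset=4
After 2 (read(8)): returned '5EDK575Y', offset=12
After 3 (read(8)): returned 'X61YV9IW', offset=20
After 4 (seek(-19, END)): offset=11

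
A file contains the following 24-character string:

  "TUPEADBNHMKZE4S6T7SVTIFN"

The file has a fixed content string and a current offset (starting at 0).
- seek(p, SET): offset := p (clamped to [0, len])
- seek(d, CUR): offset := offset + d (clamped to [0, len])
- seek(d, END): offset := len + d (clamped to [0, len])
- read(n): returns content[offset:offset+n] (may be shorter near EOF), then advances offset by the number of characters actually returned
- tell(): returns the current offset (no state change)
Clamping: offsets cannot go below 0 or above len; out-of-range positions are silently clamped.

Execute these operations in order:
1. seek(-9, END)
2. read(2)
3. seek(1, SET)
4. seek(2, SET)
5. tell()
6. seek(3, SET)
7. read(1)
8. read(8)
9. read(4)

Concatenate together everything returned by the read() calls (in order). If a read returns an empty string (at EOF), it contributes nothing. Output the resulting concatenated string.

Answer: 6TEADBNHMKZE4S6

Derivation:
After 1 (seek(-9, END)): offset=15
After 2 (read(2)): returned '6T', offset=17
After 3 (seek(1, SET)): offset=1
After 4 (seek(2, SET)): offset=2
After 5 (tell()): offset=2
After 6 (seek(3, SET)): offset=3
After 7 (read(1)): returned 'E', offset=4
After 8 (read(8)): returned 'ADBNHMKZ', offset=12
After 9 (read(4)): returned 'E4S6', offset=16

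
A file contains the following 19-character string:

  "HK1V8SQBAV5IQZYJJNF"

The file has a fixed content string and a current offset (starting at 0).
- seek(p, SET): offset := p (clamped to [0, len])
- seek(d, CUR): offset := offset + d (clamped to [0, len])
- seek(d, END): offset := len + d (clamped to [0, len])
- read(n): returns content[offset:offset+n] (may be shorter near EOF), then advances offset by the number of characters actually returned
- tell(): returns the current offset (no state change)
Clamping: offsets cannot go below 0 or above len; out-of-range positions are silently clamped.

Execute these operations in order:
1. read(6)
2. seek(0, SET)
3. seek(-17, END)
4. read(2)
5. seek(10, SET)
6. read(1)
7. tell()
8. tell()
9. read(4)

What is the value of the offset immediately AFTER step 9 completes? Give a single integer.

Answer: 15

Derivation:
After 1 (read(6)): returned 'HK1V8S', offset=6
After 2 (seek(0, SET)): offset=0
After 3 (seek(-17, END)): offset=2
After 4 (read(2)): returned '1V', offset=4
After 5 (seek(10, SET)): offset=10
After 6 (read(1)): returned '5', offset=11
After 7 (tell()): offset=11
After 8 (tell()): offset=11
After 9 (read(4)): returned 'IQZY', offset=15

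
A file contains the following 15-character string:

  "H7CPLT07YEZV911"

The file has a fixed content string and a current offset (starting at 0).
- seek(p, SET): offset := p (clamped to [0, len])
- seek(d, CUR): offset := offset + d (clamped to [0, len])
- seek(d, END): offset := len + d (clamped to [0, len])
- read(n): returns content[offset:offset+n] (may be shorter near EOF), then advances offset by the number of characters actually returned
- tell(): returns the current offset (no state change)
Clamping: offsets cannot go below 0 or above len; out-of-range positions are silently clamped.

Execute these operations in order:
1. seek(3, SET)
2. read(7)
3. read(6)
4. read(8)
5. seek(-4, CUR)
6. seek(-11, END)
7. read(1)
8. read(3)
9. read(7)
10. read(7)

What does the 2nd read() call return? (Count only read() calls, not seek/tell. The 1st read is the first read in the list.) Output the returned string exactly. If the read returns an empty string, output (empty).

After 1 (seek(3, SET)): offset=3
After 2 (read(7)): returned 'PLT07YE', offset=10
After 3 (read(6)): returned 'ZV911', offset=15
After 4 (read(8)): returned '', offset=15
After 5 (seek(-4, CUR)): offset=11
After 6 (seek(-11, END)): offset=4
After 7 (read(1)): returned 'L', offset=5
After 8 (read(3)): returned 'T07', offset=8
After 9 (read(7)): returned 'YEZV911', offset=15
After 10 (read(7)): returned '', offset=15

Answer: ZV911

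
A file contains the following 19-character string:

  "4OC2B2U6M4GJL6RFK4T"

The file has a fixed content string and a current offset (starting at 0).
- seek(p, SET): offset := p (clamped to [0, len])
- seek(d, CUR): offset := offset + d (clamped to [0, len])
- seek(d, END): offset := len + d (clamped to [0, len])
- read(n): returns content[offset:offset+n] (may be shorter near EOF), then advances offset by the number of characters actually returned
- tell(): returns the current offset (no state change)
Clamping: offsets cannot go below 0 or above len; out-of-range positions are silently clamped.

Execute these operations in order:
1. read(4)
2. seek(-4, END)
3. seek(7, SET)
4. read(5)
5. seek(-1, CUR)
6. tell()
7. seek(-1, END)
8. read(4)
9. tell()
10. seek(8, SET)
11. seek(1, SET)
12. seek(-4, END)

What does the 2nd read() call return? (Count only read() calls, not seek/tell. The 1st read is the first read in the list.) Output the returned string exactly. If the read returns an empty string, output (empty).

After 1 (read(4)): returned '4OC2', offset=4
After 2 (seek(-4, END)): offset=15
After 3 (seek(7, SET)): offset=7
After 4 (read(5)): returned '6M4GJ', offset=12
After 5 (seek(-1, CUR)): offset=11
After 6 (tell()): offset=11
After 7 (seek(-1, END)): offset=18
After 8 (read(4)): returned 'T', offset=19
After 9 (tell()): offset=19
After 10 (seek(8, SET)): offset=8
After 11 (seek(1, SET)): offset=1
After 12 (seek(-4, END)): offset=15

Answer: 6M4GJ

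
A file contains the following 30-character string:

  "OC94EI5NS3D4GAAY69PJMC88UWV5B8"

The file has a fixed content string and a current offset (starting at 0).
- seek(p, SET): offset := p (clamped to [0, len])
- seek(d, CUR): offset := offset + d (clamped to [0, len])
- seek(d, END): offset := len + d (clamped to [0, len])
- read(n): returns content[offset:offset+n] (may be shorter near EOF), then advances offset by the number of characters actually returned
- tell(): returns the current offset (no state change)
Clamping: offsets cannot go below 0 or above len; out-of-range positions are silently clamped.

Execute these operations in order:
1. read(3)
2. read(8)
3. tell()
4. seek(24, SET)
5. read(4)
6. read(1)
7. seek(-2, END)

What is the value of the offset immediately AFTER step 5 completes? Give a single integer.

After 1 (read(3)): returned 'OC9', offset=3
After 2 (read(8)): returned '4EI5NS3D', offset=11
After 3 (tell()): offset=11
After 4 (seek(24, SET)): offset=24
After 5 (read(4)): returned 'UWV5', offset=28

Answer: 28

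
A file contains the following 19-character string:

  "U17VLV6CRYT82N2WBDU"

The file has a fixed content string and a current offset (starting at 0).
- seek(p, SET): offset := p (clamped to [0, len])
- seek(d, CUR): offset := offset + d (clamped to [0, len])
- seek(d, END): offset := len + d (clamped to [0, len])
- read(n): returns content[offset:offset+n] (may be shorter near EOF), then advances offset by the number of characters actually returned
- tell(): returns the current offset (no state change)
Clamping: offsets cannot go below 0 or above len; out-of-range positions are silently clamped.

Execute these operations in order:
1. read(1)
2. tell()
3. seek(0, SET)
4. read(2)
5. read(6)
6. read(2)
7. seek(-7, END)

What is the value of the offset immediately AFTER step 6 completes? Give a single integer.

After 1 (read(1)): returned 'U', offset=1
After 2 (tell()): offset=1
After 3 (seek(0, SET)): offset=0
After 4 (read(2)): returned 'U1', offset=2
After 5 (read(6)): returned '7VLV6C', offset=8
After 6 (read(2)): returned 'RY', offset=10

Answer: 10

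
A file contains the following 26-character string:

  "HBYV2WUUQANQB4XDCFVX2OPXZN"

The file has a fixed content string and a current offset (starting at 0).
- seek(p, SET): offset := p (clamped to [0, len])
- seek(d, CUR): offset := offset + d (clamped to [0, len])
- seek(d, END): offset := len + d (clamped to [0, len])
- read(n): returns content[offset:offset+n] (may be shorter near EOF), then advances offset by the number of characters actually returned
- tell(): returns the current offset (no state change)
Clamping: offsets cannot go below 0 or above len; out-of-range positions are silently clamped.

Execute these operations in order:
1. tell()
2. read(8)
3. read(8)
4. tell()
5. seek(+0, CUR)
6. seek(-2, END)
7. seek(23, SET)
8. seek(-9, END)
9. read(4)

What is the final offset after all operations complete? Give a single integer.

After 1 (tell()): offset=0
After 2 (read(8)): returned 'HBYV2WUU', offset=8
After 3 (read(8)): returned 'QANQB4XD', offset=16
After 4 (tell()): offset=16
After 5 (seek(+0, CUR)): offset=16
After 6 (seek(-2, END)): offset=24
After 7 (seek(23, SET)): offset=23
After 8 (seek(-9, END)): offset=17
After 9 (read(4)): returned 'FVX2', offset=21

Answer: 21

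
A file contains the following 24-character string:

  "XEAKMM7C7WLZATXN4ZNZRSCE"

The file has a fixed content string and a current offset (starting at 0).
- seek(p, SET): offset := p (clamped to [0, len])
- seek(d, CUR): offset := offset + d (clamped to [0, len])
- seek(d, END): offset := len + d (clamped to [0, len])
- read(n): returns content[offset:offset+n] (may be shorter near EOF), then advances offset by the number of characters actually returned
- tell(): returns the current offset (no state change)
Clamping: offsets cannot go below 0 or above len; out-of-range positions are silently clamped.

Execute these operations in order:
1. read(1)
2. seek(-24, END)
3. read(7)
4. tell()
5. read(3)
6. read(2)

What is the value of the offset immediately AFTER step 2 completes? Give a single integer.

Answer: 0

Derivation:
After 1 (read(1)): returned 'X', offset=1
After 2 (seek(-24, END)): offset=0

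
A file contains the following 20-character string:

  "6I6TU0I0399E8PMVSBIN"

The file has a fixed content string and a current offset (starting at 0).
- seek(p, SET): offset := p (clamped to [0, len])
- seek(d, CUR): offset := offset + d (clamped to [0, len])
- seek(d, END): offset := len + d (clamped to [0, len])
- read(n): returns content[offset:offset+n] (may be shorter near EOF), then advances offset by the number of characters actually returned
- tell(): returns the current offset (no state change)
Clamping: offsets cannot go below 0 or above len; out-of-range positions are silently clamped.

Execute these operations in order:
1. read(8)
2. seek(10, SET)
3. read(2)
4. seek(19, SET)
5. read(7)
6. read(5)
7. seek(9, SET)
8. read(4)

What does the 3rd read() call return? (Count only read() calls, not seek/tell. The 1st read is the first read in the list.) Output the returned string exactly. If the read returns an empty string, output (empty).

Answer: N

Derivation:
After 1 (read(8)): returned '6I6TU0I0', offset=8
After 2 (seek(10, SET)): offset=10
After 3 (read(2)): returned '9E', offset=12
After 4 (seek(19, SET)): offset=19
After 5 (read(7)): returned 'N', offset=20
After 6 (read(5)): returned '', offset=20
After 7 (seek(9, SET)): offset=9
After 8 (read(4)): returned '99E8', offset=13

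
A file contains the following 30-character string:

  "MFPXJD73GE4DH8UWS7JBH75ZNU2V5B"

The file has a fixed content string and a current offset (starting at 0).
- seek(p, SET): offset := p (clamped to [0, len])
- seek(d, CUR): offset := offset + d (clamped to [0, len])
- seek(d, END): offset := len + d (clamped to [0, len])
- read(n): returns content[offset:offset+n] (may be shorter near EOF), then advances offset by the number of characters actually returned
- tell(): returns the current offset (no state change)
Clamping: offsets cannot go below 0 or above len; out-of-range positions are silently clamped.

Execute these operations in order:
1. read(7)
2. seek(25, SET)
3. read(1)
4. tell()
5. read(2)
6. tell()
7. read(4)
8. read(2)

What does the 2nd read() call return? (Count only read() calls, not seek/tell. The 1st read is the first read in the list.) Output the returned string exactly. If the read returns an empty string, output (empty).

Answer: U

Derivation:
After 1 (read(7)): returned 'MFPXJD7', offset=7
After 2 (seek(25, SET)): offset=25
After 3 (read(1)): returned 'U', offset=26
After 4 (tell()): offset=26
After 5 (read(2)): returned '2V', offset=28
After 6 (tell()): offset=28
After 7 (read(4)): returned '5B', offset=30
After 8 (read(2)): returned '', offset=30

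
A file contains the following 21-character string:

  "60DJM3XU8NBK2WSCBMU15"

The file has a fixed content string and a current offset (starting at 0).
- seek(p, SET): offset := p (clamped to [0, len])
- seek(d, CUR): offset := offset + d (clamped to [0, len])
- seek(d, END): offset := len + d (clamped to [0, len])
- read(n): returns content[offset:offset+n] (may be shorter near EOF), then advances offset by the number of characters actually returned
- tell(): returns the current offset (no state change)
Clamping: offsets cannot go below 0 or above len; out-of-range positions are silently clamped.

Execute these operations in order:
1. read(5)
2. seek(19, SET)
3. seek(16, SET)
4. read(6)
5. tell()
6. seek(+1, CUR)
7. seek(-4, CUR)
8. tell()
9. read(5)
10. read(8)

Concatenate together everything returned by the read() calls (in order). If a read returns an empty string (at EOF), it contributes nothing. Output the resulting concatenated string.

Answer: 60DJMBMU15MU15

Derivation:
After 1 (read(5)): returned '60DJM', offset=5
After 2 (seek(19, SET)): offset=19
After 3 (seek(16, SET)): offset=16
After 4 (read(6)): returned 'BMU15', offset=21
After 5 (tell()): offset=21
After 6 (seek(+1, CUR)): offset=21
After 7 (seek(-4, CUR)): offset=17
After 8 (tell()): offset=17
After 9 (read(5)): returned 'MU15', offset=21
After 10 (read(8)): returned '', offset=21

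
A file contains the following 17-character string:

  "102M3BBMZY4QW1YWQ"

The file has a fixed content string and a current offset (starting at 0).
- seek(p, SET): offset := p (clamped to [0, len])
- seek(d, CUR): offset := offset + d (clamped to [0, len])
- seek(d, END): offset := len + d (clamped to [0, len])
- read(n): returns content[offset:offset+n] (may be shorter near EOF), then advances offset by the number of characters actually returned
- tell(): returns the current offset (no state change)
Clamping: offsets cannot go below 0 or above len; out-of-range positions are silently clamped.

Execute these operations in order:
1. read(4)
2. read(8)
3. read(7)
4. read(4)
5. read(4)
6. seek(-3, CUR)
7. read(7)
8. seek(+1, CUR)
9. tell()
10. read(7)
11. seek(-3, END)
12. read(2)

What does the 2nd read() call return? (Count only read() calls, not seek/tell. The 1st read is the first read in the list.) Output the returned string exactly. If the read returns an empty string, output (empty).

Answer: 3BBMZY4Q

Derivation:
After 1 (read(4)): returned '102M', offset=4
After 2 (read(8)): returned '3BBMZY4Q', offset=12
After 3 (read(7)): returned 'W1YWQ', offset=17
After 4 (read(4)): returned '', offset=17
After 5 (read(4)): returned '', offset=17
After 6 (seek(-3, CUR)): offset=14
After 7 (read(7)): returned 'YWQ', offset=17
After 8 (seek(+1, CUR)): offset=17
After 9 (tell()): offset=17
After 10 (read(7)): returned '', offset=17
After 11 (seek(-3, END)): offset=14
After 12 (read(2)): returned 'YW', offset=16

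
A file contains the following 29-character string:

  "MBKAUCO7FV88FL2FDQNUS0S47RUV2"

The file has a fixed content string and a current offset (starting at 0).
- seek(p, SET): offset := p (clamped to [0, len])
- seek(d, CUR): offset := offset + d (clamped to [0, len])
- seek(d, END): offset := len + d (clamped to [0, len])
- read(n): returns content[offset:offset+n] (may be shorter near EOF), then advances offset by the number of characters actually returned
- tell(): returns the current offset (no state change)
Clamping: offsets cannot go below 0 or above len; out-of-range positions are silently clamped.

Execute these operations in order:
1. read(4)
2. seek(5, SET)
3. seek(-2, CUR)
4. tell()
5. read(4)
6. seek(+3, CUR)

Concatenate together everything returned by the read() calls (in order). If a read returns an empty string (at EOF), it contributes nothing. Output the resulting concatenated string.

Answer: MBKAAUCO

Derivation:
After 1 (read(4)): returned 'MBKA', offset=4
After 2 (seek(5, SET)): offset=5
After 3 (seek(-2, CUR)): offset=3
After 4 (tell()): offset=3
After 5 (read(4)): returned 'AUCO', offset=7
After 6 (seek(+3, CUR)): offset=10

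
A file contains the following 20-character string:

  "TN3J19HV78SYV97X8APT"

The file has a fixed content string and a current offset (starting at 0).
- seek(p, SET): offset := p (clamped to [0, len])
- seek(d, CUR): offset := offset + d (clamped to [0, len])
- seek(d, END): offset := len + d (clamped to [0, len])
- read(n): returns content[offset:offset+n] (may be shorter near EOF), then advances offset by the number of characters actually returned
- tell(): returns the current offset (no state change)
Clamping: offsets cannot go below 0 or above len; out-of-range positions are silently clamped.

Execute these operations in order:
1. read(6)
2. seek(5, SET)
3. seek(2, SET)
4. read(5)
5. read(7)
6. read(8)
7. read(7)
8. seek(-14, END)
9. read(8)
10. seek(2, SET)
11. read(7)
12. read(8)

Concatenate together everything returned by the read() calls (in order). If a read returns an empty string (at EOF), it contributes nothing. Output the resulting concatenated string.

Answer: TN3J193J19HV78SYV97X8APTHV78SYV93J19HV78SYV97X8

Derivation:
After 1 (read(6)): returned 'TN3J19', offset=6
After 2 (seek(5, SET)): offset=5
After 3 (seek(2, SET)): offset=2
After 4 (read(5)): returned '3J19H', offset=7
After 5 (read(7)): returned 'V78SYV9', offset=14
After 6 (read(8)): returned '7X8APT', offset=20
After 7 (read(7)): returned '', offset=20
After 8 (seek(-14, END)): offset=6
After 9 (read(8)): returned 'HV78SYV9', offset=14
After 10 (seek(2, SET)): offset=2
After 11 (read(7)): returned '3J19HV7', offset=9
After 12 (read(8)): returned '8SYV97X8', offset=17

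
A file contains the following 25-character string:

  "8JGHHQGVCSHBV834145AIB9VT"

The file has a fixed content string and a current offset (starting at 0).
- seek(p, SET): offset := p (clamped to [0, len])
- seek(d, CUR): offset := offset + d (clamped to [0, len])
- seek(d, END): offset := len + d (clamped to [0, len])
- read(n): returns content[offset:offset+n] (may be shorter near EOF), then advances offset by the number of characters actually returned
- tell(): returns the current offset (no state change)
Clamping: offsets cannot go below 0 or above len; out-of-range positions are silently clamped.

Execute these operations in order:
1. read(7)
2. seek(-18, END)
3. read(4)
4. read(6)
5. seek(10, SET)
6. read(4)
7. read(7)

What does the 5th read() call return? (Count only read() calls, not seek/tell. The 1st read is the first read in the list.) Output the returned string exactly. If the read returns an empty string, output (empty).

After 1 (read(7)): returned '8JGHHQG', offset=7
After 2 (seek(-18, END)): offset=7
After 3 (read(4)): returned 'VCSH', offset=11
After 4 (read(6)): returned 'BV8341', offset=17
After 5 (seek(10, SET)): offset=10
After 6 (read(4)): returned 'HBV8', offset=14
After 7 (read(7)): returned '34145AI', offset=21

Answer: 34145AI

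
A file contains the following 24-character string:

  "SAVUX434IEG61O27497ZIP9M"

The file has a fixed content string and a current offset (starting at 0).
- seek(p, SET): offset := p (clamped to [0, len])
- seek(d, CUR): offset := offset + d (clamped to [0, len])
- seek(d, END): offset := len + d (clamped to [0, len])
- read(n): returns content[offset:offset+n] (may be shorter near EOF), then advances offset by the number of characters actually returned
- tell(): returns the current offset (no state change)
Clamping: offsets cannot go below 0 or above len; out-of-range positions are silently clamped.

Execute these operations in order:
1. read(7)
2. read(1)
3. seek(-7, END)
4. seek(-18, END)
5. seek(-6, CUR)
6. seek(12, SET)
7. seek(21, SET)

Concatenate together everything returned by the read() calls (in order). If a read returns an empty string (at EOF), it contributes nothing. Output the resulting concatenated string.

Answer: SAVUX434

Derivation:
After 1 (read(7)): returned 'SAVUX43', offset=7
After 2 (read(1)): returned '4', offset=8
After 3 (seek(-7, END)): offset=17
After 4 (seek(-18, END)): offset=6
After 5 (seek(-6, CUR)): offset=0
After 6 (seek(12, SET)): offset=12
After 7 (seek(21, SET)): offset=21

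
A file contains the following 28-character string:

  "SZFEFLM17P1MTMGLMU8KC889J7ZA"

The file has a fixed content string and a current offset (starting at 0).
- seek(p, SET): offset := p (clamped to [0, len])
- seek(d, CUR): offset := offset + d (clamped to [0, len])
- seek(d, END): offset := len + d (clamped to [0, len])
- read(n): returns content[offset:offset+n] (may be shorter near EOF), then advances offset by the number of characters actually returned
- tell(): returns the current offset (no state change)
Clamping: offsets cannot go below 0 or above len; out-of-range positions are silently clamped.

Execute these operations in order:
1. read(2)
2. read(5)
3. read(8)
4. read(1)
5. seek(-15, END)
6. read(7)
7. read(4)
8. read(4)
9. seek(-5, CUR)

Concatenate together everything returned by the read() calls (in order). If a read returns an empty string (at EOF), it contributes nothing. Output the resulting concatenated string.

After 1 (read(2)): returned 'SZ', offset=2
After 2 (read(5)): returned 'FEFLM', offset=7
After 3 (read(8)): returned '17P1MTMG', offset=15
After 4 (read(1)): returned 'L', offset=16
After 5 (seek(-15, END)): offset=13
After 6 (read(7)): returned 'MGLMU8K', offset=20
After 7 (read(4)): returned 'C889', offset=24
After 8 (read(4)): returned 'J7ZA', offset=28
After 9 (seek(-5, CUR)): offset=23

Answer: SZFEFLM17P1MTMGLMGLMU8KC889J7ZA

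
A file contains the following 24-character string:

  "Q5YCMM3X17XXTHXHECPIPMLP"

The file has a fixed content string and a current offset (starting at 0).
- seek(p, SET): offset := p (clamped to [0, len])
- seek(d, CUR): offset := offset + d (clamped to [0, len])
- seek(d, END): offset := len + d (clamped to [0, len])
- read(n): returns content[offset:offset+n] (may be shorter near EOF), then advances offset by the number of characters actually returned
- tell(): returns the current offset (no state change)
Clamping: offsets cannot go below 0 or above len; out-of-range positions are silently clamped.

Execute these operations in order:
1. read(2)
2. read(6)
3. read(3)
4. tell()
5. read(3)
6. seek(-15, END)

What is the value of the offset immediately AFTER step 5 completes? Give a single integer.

After 1 (read(2)): returned 'Q5', offset=2
After 2 (read(6)): returned 'YCMM3X', offset=8
After 3 (read(3)): returned '17X', offset=11
After 4 (tell()): offset=11
After 5 (read(3)): returned 'XTH', offset=14

Answer: 14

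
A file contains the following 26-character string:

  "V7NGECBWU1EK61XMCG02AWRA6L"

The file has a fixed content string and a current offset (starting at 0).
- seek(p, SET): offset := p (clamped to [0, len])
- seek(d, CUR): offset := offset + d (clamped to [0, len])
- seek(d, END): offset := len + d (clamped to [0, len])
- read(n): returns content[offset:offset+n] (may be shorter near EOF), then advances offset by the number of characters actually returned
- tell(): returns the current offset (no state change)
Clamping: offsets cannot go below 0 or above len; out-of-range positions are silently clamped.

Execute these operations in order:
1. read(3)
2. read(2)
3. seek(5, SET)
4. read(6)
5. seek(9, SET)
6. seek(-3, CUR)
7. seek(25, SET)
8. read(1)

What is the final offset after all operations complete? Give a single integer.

After 1 (read(3)): returned 'V7N', offset=3
After 2 (read(2)): returned 'GE', offset=5
After 3 (seek(5, SET)): offset=5
After 4 (read(6)): returned 'CBWU1E', offset=11
After 5 (seek(9, SET)): offset=9
After 6 (seek(-3, CUR)): offset=6
After 7 (seek(25, SET)): offset=25
After 8 (read(1)): returned 'L', offset=26

Answer: 26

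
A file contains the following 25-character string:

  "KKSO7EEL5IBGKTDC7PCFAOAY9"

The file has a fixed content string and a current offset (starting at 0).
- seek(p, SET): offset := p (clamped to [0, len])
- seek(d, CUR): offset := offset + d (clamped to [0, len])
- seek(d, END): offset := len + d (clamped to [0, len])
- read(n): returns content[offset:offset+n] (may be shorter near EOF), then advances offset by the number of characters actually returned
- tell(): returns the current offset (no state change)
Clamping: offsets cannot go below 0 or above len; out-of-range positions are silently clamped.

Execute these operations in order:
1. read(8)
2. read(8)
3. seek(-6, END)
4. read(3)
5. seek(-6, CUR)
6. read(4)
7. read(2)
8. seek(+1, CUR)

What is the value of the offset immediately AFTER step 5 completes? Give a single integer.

Answer: 16

Derivation:
After 1 (read(8)): returned 'KKSO7EEL', offset=8
After 2 (read(8)): returned '5IBGKTDC', offset=16
After 3 (seek(-6, END)): offset=19
After 4 (read(3)): returned 'FAO', offset=22
After 5 (seek(-6, CUR)): offset=16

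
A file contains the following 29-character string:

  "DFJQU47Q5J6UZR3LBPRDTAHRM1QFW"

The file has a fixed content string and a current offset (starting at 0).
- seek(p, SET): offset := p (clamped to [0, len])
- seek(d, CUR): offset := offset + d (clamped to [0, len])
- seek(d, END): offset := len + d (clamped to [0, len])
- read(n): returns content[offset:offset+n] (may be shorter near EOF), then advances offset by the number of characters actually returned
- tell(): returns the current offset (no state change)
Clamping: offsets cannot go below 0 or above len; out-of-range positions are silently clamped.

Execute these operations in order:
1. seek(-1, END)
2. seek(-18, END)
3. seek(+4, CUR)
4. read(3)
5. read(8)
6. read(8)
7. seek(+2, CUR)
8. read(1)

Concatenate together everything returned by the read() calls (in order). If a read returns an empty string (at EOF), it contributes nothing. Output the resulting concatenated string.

Answer: LBPRDTAHRM1QFW

Derivation:
After 1 (seek(-1, END)): offset=28
After 2 (seek(-18, END)): offset=11
After 3 (seek(+4, CUR)): offset=15
After 4 (read(3)): returned 'LBP', offset=18
After 5 (read(8)): returned 'RDTAHRM1', offset=26
After 6 (read(8)): returned 'QFW', offset=29
After 7 (seek(+2, CUR)): offset=29
After 8 (read(1)): returned '', offset=29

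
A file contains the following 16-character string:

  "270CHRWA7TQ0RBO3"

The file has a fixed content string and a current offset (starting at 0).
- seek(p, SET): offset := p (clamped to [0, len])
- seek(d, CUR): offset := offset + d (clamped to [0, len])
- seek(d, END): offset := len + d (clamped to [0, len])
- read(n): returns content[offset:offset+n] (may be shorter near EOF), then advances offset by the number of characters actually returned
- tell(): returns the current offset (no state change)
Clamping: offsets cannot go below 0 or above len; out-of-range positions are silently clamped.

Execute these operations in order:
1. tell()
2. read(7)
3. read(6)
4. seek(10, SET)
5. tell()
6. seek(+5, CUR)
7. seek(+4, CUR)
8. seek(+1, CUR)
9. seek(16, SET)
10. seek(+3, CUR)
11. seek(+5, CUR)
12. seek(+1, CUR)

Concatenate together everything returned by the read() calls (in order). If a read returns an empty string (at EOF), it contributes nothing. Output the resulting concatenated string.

Answer: 270CHRWA7TQ0R

Derivation:
After 1 (tell()): offset=0
After 2 (read(7)): returned '270CHRW', offset=7
After 3 (read(6)): returned 'A7TQ0R', offset=13
After 4 (seek(10, SET)): offset=10
After 5 (tell()): offset=10
After 6 (seek(+5, CUR)): offset=15
After 7 (seek(+4, CUR)): offset=16
After 8 (seek(+1, CUR)): offset=16
After 9 (seek(16, SET)): offset=16
After 10 (seek(+3, CUR)): offset=16
After 11 (seek(+5, CUR)): offset=16
After 12 (seek(+1, CUR)): offset=16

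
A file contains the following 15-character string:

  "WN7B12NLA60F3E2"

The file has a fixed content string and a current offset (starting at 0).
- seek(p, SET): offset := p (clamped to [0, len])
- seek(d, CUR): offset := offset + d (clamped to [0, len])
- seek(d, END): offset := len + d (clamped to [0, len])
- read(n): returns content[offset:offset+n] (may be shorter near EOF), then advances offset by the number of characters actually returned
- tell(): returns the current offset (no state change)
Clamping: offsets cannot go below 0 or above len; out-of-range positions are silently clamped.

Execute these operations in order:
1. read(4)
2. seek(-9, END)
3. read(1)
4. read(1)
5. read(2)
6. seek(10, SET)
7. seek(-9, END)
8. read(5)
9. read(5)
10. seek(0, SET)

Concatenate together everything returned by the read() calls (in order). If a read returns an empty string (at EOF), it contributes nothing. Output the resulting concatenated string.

Answer: WN7BNLA6NLA60F3E2

Derivation:
After 1 (read(4)): returned 'WN7B', offset=4
After 2 (seek(-9, END)): offset=6
After 3 (read(1)): returned 'N', offset=7
After 4 (read(1)): returned 'L', offset=8
After 5 (read(2)): returned 'A6', offset=10
After 6 (seek(10, SET)): offset=10
After 7 (seek(-9, END)): offset=6
After 8 (read(5)): returned 'NLA60', offset=11
After 9 (read(5)): returned 'F3E2', offset=15
After 10 (seek(0, SET)): offset=0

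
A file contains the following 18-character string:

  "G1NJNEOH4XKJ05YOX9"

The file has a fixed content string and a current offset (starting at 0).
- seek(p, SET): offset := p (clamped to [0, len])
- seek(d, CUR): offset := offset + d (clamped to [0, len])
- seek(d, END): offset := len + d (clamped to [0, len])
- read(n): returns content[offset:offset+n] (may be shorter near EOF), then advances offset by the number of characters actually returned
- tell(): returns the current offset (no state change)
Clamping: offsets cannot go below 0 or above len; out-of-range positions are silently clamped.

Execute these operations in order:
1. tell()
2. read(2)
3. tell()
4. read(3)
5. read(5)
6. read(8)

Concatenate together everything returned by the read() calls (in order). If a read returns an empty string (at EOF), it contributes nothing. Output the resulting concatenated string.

Answer: G1NJNEOH4XKJ05YOX9

Derivation:
After 1 (tell()): offset=0
After 2 (read(2)): returned 'G1', offset=2
After 3 (tell()): offset=2
After 4 (read(3)): returned 'NJN', offset=5
After 5 (read(5)): returned 'EOH4X', offset=10
After 6 (read(8)): returned 'KJ05YOX9', offset=18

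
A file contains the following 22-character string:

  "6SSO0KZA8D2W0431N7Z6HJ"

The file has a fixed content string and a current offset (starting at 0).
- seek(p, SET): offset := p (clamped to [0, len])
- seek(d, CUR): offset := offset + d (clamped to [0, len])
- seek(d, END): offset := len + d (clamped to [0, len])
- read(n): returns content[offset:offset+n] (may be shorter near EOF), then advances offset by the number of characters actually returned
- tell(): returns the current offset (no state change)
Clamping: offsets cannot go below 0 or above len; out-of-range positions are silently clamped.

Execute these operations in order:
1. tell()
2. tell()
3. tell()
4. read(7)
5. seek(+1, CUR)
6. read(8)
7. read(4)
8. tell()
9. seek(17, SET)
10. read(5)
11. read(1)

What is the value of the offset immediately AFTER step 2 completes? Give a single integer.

After 1 (tell()): offset=0
After 2 (tell()): offset=0

Answer: 0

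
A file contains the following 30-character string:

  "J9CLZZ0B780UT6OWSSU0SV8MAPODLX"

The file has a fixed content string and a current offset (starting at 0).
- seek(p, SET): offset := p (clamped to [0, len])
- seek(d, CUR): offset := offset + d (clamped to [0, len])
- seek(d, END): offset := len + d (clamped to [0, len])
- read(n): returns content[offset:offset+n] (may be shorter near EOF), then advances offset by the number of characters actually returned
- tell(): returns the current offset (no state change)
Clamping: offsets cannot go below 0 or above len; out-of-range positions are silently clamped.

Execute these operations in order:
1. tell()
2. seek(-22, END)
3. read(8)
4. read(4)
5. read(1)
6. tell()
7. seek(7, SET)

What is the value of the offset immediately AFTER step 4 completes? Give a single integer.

After 1 (tell()): offset=0
After 2 (seek(-22, END)): offset=8
After 3 (read(8)): returned '780UT6OW', offset=16
After 4 (read(4)): returned 'SSU0', offset=20

Answer: 20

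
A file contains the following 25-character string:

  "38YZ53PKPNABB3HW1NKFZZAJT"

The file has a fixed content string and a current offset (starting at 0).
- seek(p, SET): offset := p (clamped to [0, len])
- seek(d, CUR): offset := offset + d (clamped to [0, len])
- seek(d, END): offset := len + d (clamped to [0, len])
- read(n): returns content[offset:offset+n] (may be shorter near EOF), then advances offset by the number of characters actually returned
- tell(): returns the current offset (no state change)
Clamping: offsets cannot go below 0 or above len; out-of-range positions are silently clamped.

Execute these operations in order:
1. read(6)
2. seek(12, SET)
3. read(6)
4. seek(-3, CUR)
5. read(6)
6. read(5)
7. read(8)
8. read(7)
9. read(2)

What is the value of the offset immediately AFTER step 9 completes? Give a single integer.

After 1 (read(6)): returned '38YZ53', offset=6
After 2 (seek(12, SET)): offset=12
After 3 (read(6)): returned 'B3HW1N', offset=18
After 4 (seek(-3, CUR)): offset=15
After 5 (read(6)): returned 'W1NKFZ', offset=21
After 6 (read(5)): returned 'ZAJT', offset=25
After 7 (read(8)): returned '', offset=25
After 8 (read(7)): returned '', offset=25
After 9 (read(2)): returned '', offset=25

Answer: 25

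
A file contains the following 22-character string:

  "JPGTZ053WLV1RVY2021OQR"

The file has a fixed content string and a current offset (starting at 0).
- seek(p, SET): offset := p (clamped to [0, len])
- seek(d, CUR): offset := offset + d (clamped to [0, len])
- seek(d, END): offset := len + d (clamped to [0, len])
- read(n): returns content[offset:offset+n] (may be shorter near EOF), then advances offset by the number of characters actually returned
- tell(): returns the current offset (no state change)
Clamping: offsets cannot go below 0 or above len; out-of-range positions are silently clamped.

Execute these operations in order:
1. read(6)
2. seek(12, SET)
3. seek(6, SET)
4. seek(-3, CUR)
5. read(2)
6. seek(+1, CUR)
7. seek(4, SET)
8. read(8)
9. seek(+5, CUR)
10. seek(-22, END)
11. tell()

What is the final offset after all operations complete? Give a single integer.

After 1 (read(6)): returned 'JPGTZ0', offset=6
After 2 (seek(12, SET)): offset=12
After 3 (seek(6, SET)): offset=6
After 4 (seek(-3, CUR)): offset=3
After 5 (read(2)): returned 'TZ', offset=5
After 6 (seek(+1, CUR)): offset=6
After 7 (seek(4, SET)): offset=4
After 8 (read(8)): returned 'Z053WLV1', offset=12
After 9 (seek(+5, CUR)): offset=17
After 10 (seek(-22, END)): offset=0
After 11 (tell()): offset=0

Answer: 0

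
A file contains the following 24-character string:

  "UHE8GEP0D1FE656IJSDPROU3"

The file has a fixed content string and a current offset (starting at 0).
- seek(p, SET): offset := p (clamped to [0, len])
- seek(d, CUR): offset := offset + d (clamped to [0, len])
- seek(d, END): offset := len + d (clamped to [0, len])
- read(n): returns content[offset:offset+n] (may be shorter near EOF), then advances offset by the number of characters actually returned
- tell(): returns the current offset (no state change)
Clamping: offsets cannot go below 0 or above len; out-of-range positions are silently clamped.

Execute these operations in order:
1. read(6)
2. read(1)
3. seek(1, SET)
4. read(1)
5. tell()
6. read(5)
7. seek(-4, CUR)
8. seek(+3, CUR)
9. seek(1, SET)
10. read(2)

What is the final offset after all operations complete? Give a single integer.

After 1 (read(6)): returned 'UHE8GE', offset=6
After 2 (read(1)): returned 'P', offset=7
After 3 (seek(1, SET)): offset=1
After 4 (read(1)): returned 'H', offset=2
After 5 (tell()): offset=2
After 6 (read(5)): returned 'E8GEP', offset=7
After 7 (seek(-4, CUR)): offset=3
After 8 (seek(+3, CUR)): offset=6
After 9 (seek(1, SET)): offset=1
After 10 (read(2)): returned 'HE', offset=3

Answer: 3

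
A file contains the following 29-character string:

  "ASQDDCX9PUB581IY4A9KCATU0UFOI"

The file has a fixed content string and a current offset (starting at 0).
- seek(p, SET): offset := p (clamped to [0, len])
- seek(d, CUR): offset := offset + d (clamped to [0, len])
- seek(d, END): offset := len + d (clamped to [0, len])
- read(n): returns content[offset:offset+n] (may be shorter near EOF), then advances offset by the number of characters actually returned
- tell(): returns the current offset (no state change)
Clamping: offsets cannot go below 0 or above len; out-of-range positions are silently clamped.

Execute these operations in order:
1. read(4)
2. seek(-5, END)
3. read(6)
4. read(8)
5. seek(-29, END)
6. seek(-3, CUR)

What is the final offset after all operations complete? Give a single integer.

Answer: 0

Derivation:
After 1 (read(4)): returned 'ASQD', offset=4
After 2 (seek(-5, END)): offset=24
After 3 (read(6)): returned '0UFOI', offset=29
After 4 (read(8)): returned '', offset=29
After 5 (seek(-29, END)): offset=0
After 6 (seek(-3, CUR)): offset=0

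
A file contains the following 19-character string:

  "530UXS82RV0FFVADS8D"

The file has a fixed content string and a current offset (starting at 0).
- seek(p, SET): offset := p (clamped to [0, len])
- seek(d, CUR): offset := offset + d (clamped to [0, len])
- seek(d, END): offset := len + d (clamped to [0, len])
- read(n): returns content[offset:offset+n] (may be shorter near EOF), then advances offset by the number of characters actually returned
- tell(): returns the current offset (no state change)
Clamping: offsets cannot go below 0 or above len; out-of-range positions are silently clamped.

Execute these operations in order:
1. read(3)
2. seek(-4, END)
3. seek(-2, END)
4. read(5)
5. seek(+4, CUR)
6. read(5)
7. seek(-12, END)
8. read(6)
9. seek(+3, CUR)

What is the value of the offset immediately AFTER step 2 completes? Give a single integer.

Answer: 15

Derivation:
After 1 (read(3)): returned '530', offset=3
After 2 (seek(-4, END)): offset=15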